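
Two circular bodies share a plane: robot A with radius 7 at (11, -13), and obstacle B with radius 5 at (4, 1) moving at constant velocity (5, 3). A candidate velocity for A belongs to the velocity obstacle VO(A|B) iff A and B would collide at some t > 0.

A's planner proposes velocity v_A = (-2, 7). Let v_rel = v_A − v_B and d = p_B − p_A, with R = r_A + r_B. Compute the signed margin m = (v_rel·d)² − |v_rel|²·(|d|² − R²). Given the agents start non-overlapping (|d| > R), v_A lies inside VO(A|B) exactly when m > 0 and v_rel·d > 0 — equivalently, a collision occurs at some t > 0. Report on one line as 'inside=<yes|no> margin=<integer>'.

d = (-7, 14),  |d|² = 245;  R = 7+5 = 12,  c = 245−12² = 101
v_rel = (-7, 4),  |v_rel|² = 65;  v_rel·d = (-7)·(-7) + (4)·(14) = 105
65·t² − 210·t + 101 = 0  ⇒  m = 105² − 65·101 = 4460
m = 4460 > 0,  v_rel·d = 105 > 0  ⇒  inside

inside=yes margin=4460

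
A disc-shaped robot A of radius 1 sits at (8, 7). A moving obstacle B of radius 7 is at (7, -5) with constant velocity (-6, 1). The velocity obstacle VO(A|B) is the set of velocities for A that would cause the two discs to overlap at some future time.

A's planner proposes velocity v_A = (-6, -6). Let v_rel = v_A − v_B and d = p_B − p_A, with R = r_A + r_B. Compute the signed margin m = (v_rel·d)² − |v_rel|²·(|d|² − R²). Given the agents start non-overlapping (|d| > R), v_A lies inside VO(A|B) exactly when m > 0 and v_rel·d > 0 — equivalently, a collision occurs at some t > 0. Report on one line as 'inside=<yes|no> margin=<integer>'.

d = (-1, -12),  |d|² = 145;  R = 1+7 = 8,  c = 145−8² = 81
v_rel = (0, -7),  |v_rel|² = 49;  v_rel·d = (0)·(-1) + (-7)·(-12) = 84
49·t² − 168·t + 81 = 0  ⇒  m = 84² − 49·81 = 3087
m = 3087 > 0,  v_rel·d = 84 > 0  ⇒  inside

inside=yes margin=3087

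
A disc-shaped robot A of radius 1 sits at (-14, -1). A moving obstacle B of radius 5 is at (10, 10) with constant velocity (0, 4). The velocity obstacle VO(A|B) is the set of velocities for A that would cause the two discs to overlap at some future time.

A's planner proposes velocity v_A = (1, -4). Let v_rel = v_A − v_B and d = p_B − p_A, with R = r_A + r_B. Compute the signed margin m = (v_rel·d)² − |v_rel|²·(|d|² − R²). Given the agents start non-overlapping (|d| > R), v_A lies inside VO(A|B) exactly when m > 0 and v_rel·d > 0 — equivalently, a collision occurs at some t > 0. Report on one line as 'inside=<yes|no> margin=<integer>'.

d = (24, 11),  |d|² = 697;  R = 1+5 = 6,  c = 697−6² = 661
v_rel = (1, -8),  |v_rel|² = 65;  v_rel·d = (1)·(24) + (-8)·(11) = -64
65·t² + 128·t + 661 = 0  ⇒  m = (-64)² − 65·661 = -38869
m = -38869 < 0,  v_rel·d = -64 < 0  ⇒  outside

inside=no margin=-38869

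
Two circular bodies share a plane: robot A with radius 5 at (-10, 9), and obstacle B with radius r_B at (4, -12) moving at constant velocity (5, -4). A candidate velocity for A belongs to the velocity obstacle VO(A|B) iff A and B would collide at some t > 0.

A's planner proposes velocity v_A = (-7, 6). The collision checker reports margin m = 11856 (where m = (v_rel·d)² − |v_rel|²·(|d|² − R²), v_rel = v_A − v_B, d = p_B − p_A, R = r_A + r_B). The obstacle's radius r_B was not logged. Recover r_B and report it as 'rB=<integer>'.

m = 11856
d = (14, -21);  v_rel = (-12, 10),  |v_rel|² = 244
v_rel×d = (-12)·(-21) − (10)·(14) = 112
since m = R²·244 − 112²:  R² = (12544 + 11856) / 244 = 100
R = √100 = 10  ⇒  r_B = 10 − 5 = 5

rB=5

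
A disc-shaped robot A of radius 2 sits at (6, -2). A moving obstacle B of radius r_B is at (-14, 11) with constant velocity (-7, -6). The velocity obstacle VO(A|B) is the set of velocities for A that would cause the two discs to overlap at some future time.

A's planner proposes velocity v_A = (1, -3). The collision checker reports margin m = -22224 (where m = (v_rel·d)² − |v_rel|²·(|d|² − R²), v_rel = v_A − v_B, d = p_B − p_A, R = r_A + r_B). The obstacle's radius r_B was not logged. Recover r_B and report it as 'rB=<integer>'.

m = -22224
d = (-20, 13);  v_rel = (8, 3),  |v_rel|² = 73
v_rel×d = (8)·(13) − (3)·(-20) = 164
since m = R²·73 − 164²:  R² = (26896 + -22224) / 73 = 64
R = √64 = 8  ⇒  r_B = 8 − 2 = 6

rB=6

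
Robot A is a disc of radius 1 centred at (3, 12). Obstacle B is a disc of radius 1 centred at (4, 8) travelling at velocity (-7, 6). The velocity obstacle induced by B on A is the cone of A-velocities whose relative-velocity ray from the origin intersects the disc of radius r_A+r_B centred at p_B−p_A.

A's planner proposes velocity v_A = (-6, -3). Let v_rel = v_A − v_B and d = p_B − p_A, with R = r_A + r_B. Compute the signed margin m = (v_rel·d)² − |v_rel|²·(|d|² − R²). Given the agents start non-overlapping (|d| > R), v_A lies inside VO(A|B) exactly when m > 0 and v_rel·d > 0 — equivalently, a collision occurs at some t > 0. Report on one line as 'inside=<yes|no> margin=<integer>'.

d = (1, -4),  |d|² = 17;  R = 1+1 = 2,  c = 17−2² = 13
v_rel = (1, -9),  |v_rel|² = 82;  v_rel·d = (1)·(1) + (-9)·(-4) = 37
82·t² − 74·t + 13 = 0  ⇒  m = 37² − 82·13 = 303
m = 303 > 0,  v_rel·d = 37 > 0  ⇒  inside

inside=yes margin=303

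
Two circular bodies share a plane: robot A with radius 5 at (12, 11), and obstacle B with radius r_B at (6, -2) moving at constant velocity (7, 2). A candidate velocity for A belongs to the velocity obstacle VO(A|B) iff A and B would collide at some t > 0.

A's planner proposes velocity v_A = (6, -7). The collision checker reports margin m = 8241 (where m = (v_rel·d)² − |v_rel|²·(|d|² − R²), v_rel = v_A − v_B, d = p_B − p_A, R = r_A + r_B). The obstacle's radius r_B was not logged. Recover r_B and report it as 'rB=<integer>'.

m = 8241
d = (-6, -13);  v_rel = (-1, -9),  |v_rel|² = 82
v_rel×d = (-1)·(-13) − (-9)·(-6) = -41
since m = R²·82 − (-41)²:  R² = (1681 + 8241) / 82 = 121
R = √121 = 11  ⇒  r_B = 11 − 5 = 6

rB=6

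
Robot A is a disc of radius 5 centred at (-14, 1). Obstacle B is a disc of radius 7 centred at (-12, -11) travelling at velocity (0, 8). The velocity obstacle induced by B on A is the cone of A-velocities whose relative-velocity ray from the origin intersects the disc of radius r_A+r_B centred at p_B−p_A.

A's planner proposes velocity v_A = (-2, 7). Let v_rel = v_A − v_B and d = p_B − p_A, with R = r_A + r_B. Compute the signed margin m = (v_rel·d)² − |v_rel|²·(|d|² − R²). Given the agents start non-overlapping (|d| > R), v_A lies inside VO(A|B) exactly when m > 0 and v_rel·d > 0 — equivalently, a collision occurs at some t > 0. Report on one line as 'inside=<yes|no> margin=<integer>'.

d = (2, -12),  |d|² = 148;  R = 5+7 = 12,  c = 148−12² = 4
v_rel = (-2, -1),  |v_rel|² = 5;  v_rel·d = (-2)·(2) + (-1)·(-12) = 8
5·t² − 16·t + 4 = 0  ⇒  m = 8² − 5·4 = 44
m = 44 > 0,  v_rel·d = 8 > 0  ⇒  inside

inside=yes margin=44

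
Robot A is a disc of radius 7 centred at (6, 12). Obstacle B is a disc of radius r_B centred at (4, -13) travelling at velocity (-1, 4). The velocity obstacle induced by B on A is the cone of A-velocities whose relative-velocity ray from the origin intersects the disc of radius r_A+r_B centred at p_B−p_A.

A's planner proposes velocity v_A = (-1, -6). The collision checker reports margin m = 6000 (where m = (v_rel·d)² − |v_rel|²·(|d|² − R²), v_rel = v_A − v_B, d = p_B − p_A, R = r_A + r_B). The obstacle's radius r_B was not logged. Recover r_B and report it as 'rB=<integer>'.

m = 6000
d = (-2, -25);  v_rel = (0, -10),  |v_rel|² = 100
v_rel×d = (0)·(-25) − (-10)·(-2) = -20
since m = R²·100 − (-20)²:  R² = (400 + 6000) / 100 = 64
R = √64 = 8  ⇒  r_B = 8 − 7 = 1

rB=1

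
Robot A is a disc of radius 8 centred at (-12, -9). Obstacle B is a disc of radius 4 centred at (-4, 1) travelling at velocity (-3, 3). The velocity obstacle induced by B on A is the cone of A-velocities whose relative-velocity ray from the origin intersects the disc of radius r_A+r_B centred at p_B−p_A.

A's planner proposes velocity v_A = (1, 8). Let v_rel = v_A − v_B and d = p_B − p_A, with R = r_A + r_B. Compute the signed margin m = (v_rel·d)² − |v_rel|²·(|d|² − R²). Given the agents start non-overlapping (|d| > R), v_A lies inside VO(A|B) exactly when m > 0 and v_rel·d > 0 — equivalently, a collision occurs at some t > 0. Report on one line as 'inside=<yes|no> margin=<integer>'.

d = (8, 10),  |d|² = 164;  R = 8+4 = 12,  c = 164−12² = 20
v_rel = (4, 5),  |v_rel|² = 41;  v_rel·d = (4)·(8) + (5)·(10) = 82
41·t² − 164·t + 20 = 0  ⇒  m = 82² − 41·20 = 5904
m = 5904 > 0,  v_rel·d = 82 > 0  ⇒  inside

inside=yes margin=5904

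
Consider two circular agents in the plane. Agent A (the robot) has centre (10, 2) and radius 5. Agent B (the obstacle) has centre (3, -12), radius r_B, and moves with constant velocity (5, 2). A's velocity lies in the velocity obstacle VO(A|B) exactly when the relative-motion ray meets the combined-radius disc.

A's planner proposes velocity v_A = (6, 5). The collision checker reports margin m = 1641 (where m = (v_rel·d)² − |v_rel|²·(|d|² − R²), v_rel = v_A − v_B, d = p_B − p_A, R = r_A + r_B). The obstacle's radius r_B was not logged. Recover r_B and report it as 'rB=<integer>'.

m = 1641
d = (-7, -14);  v_rel = (1, 3),  |v_rel|² = 10
v_rel×d = (1)·(-14) − (3)·(-7) = 7
since m = R²·10 − 7²:  R² = (49 + 1641) / 10 = 169
R = √169 = 13  ⇒  r_B = 13 − 5 = 8

rB=8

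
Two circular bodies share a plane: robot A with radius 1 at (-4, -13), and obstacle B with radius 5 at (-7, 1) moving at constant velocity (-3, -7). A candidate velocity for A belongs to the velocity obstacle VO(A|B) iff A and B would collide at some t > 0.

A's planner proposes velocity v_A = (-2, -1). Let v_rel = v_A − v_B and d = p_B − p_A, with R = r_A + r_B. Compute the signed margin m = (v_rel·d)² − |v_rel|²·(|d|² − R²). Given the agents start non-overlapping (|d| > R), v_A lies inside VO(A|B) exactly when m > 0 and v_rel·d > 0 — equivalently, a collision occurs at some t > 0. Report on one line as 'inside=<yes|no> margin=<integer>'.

d = (-3, 14),  |d|² = 205;  R = 1+5 = 6,  c = 205−6² = 169
v_rel = (1, 6),  |v_rel|² = 37;  v_rel·d = (1)·(-3) + (6)·(14) = 81
37·t² − 162·t + 169 = 0  ⇒  m = 81² − 37·169 = 308
m = 308 > 0,  v_rel·d = 81 > 0  ⇒  inside

inside=yes margin=308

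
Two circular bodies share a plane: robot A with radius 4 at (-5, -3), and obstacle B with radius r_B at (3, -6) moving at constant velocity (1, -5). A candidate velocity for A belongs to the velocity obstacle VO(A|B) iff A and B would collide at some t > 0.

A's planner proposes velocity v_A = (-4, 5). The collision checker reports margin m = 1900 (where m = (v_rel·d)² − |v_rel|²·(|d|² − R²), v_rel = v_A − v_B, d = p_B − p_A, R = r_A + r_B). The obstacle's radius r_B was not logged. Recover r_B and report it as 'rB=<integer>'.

m = 1900
d = (8, -3);  v_rel = (-5, 10),  |v_rel|² = 125
v_rel×d = (-5)·(-3) − (10)·(8) = -65
since m = R²·125 − (-65)²:  R² = (4225 + 1900) / 125 = 49
R = √49 = 7  ⇒  r_B = 7 − 4 = 3

rB=3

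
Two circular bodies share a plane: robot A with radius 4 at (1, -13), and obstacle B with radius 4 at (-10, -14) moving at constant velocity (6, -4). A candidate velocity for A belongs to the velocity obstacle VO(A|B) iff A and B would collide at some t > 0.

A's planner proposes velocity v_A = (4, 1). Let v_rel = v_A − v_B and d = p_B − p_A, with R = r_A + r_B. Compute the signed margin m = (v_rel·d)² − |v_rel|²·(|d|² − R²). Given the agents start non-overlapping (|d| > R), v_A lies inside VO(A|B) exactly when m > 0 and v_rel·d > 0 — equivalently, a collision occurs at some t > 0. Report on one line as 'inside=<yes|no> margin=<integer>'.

d = (-11, -1),  |d|² = 122;  R = 4+4 = 8,  c = 122−8² = 58
v_rel = (-2, 5),  |v_rel|² = 29;  v_rel·d = (-2)·(-11) + (5)·(-1) = 17
29·t² − 34·t + 58 = 0  ⇒  m = 17² − 29·58 = -1393
m = -1393 < 0,  v_rel·d = 17 > 0  ⇒  outside

inside=no margin=-1393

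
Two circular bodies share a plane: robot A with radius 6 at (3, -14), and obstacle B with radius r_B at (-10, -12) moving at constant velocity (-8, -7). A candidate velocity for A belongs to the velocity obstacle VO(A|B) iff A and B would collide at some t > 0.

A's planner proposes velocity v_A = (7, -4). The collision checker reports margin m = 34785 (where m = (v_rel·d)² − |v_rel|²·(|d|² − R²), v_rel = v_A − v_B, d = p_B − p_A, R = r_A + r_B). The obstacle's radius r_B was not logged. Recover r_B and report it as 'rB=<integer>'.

m = 34785
d = (-13, 2);  v_rel = (15, 3),  |v_rel|² = 234
v_rel×d = (15)·(2) − (3)·(-13) = 69
since m = R²·234 − 69²:  R² = (4761 + 34785) / 234 = 169
R = √169 = 13  ⇒  r_B = 13 − 6 = 7

rB=7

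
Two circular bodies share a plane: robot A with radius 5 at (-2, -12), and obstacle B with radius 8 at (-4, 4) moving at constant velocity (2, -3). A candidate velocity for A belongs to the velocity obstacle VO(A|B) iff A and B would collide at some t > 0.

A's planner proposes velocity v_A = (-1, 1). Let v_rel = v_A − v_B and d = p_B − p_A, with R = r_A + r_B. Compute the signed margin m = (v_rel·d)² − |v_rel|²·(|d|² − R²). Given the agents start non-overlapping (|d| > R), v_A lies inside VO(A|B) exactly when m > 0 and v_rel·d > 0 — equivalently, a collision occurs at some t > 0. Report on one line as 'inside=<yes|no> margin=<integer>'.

d = (-2, 16),  |d|² = 260;  R = 5+8 = 13,  c = 260−13² = 91
v_rel = (-3, 4),  |v_rel|² = 25;  v_rel·d = (-3)·(-2) + (4)·(16) = 70
25·t² − 140·t + 91 = 0  ⇒  m = 70² − 25·91 = 2625
m = 2625 > 0,  v_rel·d = 70 > 0  ⇒  inside

inside=yes margin=2625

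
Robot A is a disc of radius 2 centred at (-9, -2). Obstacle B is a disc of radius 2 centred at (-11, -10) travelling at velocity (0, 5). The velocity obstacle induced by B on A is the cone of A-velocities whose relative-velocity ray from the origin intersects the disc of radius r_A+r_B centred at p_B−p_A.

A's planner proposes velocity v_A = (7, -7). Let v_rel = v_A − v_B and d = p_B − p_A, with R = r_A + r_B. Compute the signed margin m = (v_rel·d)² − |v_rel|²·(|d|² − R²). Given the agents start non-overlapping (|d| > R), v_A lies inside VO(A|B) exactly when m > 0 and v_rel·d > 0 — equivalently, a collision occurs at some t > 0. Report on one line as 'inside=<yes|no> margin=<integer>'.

d = (-2, -8),  |d|² = 68;  R = 2+2 = 4,  c = 68−4² = 52
v_rel = (7, -12),  |v_rel|² = 193;  v_rel·d = (7)·(-2) + (-12)·(-8) = 82
193·t² − 164·t + 52 = 0  ⇒  m = 82² − 193·52 = -3312
m = -3312 < 0,  v_rel·d = 82 > 0  ⇒  outside

inside=no margin=-3312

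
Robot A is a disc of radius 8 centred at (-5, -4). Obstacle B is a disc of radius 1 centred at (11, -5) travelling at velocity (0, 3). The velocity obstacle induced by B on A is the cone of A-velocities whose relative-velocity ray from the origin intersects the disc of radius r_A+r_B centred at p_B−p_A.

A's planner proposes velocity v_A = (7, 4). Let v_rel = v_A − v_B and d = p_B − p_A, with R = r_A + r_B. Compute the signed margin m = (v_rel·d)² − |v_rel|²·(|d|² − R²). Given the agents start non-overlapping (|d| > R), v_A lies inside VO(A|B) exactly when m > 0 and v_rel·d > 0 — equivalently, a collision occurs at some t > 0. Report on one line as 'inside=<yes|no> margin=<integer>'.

d = (16, -1),  |d|² = 257;  R = 8+1 = 9,  c = 257−9² = 176
v_rel = (7, 1),  |v_rel|² = 50;  v_rel·d = (7)·(16) + (1)·(-1) = 111
50·t² − 222·t + 176 = 0  ⇒  m = 111² − 50·176 = 3521
m = 3521 > 0,  v_rel·d = 111 > 0  ⇒  inside

inside=yes margin=3521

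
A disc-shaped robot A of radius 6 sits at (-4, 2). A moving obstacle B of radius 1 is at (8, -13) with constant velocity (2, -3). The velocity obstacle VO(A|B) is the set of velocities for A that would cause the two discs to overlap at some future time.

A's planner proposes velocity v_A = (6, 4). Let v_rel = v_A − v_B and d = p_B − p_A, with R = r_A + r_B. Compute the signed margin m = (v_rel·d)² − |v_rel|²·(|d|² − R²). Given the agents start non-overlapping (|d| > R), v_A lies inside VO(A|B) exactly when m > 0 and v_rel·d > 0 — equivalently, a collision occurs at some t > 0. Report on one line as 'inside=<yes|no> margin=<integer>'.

d = (12, -15),  |d|² = 369;  R = 6+1 = 7,  c = 369−7² = 320
v_rel = (4, 7),  |v_rel|² = 65;  v_rel·d = (4)·(12) + (7)·(-15) = -57
65·t² + 114·t + 320 = 0  ⇒  m = (-57)² − 65·320 = -17551
m = -17551 < 0,  v_rel·d = -57 < 0  ⇒  outside

inside=no margin=-17551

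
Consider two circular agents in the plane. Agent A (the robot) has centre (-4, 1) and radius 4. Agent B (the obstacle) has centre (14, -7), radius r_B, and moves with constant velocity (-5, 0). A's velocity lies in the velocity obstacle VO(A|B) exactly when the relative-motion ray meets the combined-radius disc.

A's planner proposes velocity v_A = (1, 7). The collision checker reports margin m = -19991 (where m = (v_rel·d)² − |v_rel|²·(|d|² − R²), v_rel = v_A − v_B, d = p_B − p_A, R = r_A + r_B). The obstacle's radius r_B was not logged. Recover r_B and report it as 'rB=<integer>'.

m = -19991
d = (18, -8);  v_rel = (6, 7),  |v_rel|² = 85
v_rel×d = (6)·(-8) − (7)·(18) = -174
since m = R²·85 − (-174)²:  R² = (30276 + -19991) / 85 = 121
R = √121 = 11  ⇒  r_B = 11 − 4 = 7

rB=7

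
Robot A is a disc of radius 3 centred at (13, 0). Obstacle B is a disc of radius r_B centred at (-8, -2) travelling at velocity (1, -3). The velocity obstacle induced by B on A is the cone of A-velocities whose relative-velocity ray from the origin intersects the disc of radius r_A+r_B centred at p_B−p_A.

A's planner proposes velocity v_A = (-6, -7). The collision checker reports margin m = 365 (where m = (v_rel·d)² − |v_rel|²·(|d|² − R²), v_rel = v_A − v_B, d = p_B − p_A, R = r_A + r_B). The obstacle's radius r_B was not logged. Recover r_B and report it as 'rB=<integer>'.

m = 365
d = (-21, -2);  v_rel = (-7, -4),  |v_rel|² = 65
v_rel×d = (-7)·(-2) − (-4)·(-21) = -70
since m = R²·65 − (-70)²:  R² = (4900 + 365) / 65 = 81
R = √81 = 9  ⇒  r_B = 9 − 3 = 6

rB=6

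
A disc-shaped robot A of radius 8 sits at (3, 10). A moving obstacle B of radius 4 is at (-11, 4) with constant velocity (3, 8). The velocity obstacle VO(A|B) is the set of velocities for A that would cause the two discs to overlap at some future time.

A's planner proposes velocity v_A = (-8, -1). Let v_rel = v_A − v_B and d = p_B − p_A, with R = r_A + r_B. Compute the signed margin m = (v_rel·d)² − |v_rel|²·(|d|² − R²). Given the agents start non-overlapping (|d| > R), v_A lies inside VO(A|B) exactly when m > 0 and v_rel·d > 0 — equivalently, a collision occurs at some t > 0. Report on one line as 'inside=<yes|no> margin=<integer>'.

d = (-14, -6),  |d|² = 232;  R = 8+4 = 12,  c = 232−12² = 88
v_rel = (-11, -9),  |v_rel|² = 202;  v_rel·d = (-11)·(-14) + (-9)·(-6) = 208
202·t² − 416·t + 88 = 0  ⇒  m = 208² − 202·88 = 25488
m = 25488 > 0,  v_rel·d = 208 > 0  ⇒  inside

inside=yes margin=25488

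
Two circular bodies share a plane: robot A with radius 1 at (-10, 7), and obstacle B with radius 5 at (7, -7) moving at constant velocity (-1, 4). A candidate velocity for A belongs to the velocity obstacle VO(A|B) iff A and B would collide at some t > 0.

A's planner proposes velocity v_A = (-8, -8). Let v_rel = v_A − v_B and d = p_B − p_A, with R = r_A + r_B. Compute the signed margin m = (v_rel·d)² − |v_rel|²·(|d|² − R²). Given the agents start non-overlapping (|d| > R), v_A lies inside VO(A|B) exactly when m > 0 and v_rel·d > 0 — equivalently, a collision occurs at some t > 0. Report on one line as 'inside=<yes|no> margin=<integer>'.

d = (17, -14),  |d|² = 485;  R = 1+5 = 6,  c = 485−6² = 449
v_rel = (-7, -12),  |v_rel|² = 193;  v_rel·d = (-7)·(17) + (-12)·(-14) = 49
193·t² − 98·t + 449 = 0  ⇒  m = 49² − 193·449 = -84256
m = -84256 < 0,  v_rel·d = 49 > 0  ⇒  outside

inside=no margin=-84256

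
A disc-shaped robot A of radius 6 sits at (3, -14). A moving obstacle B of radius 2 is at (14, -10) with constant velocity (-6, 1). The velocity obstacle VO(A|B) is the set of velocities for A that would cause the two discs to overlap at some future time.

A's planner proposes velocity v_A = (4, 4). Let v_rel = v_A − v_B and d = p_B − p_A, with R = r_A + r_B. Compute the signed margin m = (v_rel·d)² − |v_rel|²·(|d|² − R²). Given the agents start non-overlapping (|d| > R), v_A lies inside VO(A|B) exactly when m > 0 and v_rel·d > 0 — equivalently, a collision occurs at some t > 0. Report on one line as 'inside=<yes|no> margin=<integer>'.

d = (11, 4),  |d|² = 137;  R = 6+2 = 8,  c = 137−8² = 73
v_rel = (10, 3),  |v_rel|² = 109;  v_rel·d = (10)·(11) + (3)·(4) = 122
109·t² − 244·t + 73 = 0  ⇒  m = 122² − 109·73 = 6927
m = 6927 > 0,  v_rel·d = 122 > 0  ⇒  inside

inside=yes margin=6927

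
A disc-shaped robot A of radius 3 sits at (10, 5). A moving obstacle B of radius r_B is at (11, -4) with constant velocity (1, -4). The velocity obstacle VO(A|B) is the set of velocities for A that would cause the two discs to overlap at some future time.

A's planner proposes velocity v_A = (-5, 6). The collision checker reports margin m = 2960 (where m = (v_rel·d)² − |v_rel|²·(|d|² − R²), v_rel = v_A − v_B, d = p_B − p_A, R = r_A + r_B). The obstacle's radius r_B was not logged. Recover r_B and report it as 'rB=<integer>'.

m = 2960
d = (1, -9);  v_rel = (-6, 10),  |v_rel|² = 136
v_rel×d = (-6)·(-9) − (10)·(1) = 44
since m = R²·136 − 44²:  R² = (1936 + 2960) / 136 = 36
R = √36 = 6  ⇒  r_B = 6 − 3 = 3

rB=3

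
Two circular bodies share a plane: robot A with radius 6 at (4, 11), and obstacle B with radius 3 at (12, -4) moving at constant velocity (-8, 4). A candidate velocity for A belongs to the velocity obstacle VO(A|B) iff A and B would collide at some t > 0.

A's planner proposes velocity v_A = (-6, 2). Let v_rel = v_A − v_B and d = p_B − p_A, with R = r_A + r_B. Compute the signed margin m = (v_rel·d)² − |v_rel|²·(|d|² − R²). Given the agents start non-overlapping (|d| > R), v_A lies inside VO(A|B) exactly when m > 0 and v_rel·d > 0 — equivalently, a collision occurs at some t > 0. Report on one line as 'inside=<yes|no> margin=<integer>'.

d = (8, -15),  |d|² = 289;  R = 6+3 = 9,  c = 289−9² = 208
v_rel = (2, -2),  |v_rel|² = 8;  v_rel·d = (2)·(8) + (-2)·(-15) = 46
8·t² − 92·t + 208 = 0  ⇒  m = 46² − 8·208 = 452
m = 452 > 0,  v_rel·d = 46 > 0  ⇒  inside

inside=yes margin=452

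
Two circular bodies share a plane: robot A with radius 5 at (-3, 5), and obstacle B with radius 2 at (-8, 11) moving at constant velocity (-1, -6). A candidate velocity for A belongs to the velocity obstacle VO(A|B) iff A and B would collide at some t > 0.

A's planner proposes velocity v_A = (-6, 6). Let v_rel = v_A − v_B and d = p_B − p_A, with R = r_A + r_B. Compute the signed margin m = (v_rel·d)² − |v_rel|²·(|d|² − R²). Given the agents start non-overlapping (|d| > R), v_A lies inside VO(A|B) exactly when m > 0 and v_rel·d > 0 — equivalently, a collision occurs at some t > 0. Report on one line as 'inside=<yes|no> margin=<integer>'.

d = (-5, 6),  |d|² = 61;  R = 5+2 = 7,  c = 61−7² = 12
v_rel = (-5, 12),  |v_rel|² = 169;  v_rel·d = (-5)·(-5) + (12)·(6) = 97
169·t² − 194·t + 12 = 0  ⇒  m = 97² − 169·12 = 7381
m = 7381 > 0,  v_rel·d = 97 > 0  ⇒  inside

inside=yes margin=7381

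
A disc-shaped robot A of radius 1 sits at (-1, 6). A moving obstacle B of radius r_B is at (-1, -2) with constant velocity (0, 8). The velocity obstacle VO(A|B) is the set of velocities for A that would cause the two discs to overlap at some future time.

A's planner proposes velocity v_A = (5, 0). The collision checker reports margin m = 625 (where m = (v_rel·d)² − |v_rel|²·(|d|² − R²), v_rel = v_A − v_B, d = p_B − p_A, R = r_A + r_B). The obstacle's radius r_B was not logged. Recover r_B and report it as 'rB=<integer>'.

m = 625
d = (0, -8);  v_rel = (5, -8),  |v_rel|² = 89
v_rel×d = (5)·(-8) − (-8)·(0) = -40
since m = R²·89 − (-40)²:  R² = (1600 + 625) / 89 = 25
R = √25 = 5  ⇒  r_B = 5 − 1 = 4

rB=4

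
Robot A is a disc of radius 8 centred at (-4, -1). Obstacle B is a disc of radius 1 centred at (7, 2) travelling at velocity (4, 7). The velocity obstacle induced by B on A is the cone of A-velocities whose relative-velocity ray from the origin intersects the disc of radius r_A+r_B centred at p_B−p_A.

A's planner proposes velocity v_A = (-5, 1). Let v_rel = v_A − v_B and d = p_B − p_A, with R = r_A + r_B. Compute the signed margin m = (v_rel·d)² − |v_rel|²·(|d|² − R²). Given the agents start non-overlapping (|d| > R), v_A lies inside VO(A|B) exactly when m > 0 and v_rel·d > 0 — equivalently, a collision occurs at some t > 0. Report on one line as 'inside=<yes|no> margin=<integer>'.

d = (11, 3),  |d|² = 130;  R = 8+1 = 9,  c = 130−9² = 49
v_rel = (-9, -6),  |v_rel|² = 117;  v_rel·d = (-9)·(11) + (-6)·(3) = -117
117·t² + 234·t + 49 = 0  ⇒  m = (-117)² − 117·49 = 7956
m = 7956 > 0,  v_rel·d = -117 < 0  ⇒  outside

inside=no margin=7956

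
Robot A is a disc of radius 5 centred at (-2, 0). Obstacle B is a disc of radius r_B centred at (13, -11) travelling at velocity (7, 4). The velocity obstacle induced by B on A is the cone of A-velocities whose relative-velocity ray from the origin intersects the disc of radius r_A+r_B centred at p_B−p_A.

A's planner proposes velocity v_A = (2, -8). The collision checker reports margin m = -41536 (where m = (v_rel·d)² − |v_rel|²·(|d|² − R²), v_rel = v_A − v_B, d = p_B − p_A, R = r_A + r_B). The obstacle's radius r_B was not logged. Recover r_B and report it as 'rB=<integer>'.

m = -41536
d = (15, -11);  v_rel = (-5, -12),  |v_rel|² = 169
v_rel×d = (-5)·(-11) − (-12)·(15) = 235
since m = R²·169 − 235²:  R² = (55225 + -41536) / 169 = 81
R = √81 = 9  ⇒  r_B = 9 − 5 = 4

rB=4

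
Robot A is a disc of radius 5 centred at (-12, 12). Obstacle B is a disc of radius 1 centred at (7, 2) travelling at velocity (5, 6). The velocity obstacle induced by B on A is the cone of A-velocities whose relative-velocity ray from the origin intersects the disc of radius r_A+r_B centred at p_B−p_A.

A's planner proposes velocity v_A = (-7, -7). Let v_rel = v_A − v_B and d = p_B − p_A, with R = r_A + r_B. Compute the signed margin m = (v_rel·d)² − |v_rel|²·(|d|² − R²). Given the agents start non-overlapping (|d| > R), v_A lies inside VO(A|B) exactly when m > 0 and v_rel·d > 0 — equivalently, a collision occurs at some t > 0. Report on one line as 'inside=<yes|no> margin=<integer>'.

d = (19, -10),  |d|² = 461;  R = 5+1 = 6,  c = 461−6² = 425
v_rel = (-12, -13),  |v_rel|² = 313;  v_rel·d = (-12)·(19) + (-13)·(-10) = -98
313·t² + 196·t + 425 = 0  ⇒  m = (-98)² − 313·425 = -123421
m = -123421 < 0,  v_rel·d = -98 < 0  ⇒  outside

inside=no margin=-123421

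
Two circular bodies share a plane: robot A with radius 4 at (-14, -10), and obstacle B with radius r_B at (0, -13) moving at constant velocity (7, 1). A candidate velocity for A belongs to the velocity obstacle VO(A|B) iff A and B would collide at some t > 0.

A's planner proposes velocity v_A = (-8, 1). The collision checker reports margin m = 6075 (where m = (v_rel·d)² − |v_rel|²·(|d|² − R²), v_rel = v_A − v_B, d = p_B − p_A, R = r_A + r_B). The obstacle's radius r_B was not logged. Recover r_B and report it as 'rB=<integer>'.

m = 6075
d = (14, -3);  v_rel = (-15, 0),  |v_rel|² = 225
v_rel×d = (-15)·(-3) − (0)·(14) = 45
since m = R²·225 − 45²:  R² = (2025 + 6075) / 225 = 36
R = √36 = 6  ⇒  r_B = 6 − 4 = 2

rB=2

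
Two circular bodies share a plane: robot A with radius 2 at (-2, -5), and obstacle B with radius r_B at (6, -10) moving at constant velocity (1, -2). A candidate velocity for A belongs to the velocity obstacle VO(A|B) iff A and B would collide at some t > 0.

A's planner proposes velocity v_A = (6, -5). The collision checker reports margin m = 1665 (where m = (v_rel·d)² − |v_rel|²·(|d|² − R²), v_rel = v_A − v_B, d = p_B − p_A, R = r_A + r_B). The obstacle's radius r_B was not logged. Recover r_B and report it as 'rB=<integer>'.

m = 1665
d = (8, -5);  v_rel = (5, -3),  |v_rel|² = 34
v_rel×d = (5)·(-5) − (-3)·(8) = -1
since m = R²·34 − (-1)²:  R² = (1 + 1665) / 34 = 49
R = √49 = 7  ⇒  r_B = 7 − 2 = 5

rB=5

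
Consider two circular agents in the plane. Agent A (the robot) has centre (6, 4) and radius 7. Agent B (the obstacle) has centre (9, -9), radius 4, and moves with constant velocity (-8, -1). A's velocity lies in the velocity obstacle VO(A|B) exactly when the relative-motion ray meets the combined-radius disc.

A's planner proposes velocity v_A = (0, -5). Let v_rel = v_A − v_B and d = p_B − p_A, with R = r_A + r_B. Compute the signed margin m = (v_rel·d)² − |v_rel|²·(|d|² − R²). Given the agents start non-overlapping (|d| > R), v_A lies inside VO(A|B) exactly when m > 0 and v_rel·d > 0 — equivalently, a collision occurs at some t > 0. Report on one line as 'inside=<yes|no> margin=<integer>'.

d = (3, -13),  |d|² = 178;  R = 7+4 = 11,  c = 178−11² = 57
v_rel = (8, -4),  |v_rel|² = 80;  v_rel·d = (8)·(3) + (-4)·(-13) = 76
80·t² − 152·t + 57 = 0  ⇒  m = 76² − 80·57 = 1216
m = 1216 > 0,  v_rel·d = 76 > 0  ⇒  inside

inside=yes margin=1216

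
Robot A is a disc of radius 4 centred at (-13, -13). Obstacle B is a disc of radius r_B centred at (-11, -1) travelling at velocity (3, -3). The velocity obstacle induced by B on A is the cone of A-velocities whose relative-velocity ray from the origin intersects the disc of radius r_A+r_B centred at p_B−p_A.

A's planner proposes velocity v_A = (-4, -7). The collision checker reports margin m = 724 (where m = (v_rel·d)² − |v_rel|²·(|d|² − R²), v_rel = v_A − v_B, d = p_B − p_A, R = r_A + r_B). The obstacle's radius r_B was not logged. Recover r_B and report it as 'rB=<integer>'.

m = 724
d = (2, 12);  v_rel = (-7, -4),  |v_rel|² = 65
v_rel×d = (-7)·(12) − (-4)·(2) = -76
since m = R²·65 − (-76)²:  R² = (5776 + 724) / 65 = 100
R = √100 = 10  ⇒  r_B = 10 − 4 = 6

rB=6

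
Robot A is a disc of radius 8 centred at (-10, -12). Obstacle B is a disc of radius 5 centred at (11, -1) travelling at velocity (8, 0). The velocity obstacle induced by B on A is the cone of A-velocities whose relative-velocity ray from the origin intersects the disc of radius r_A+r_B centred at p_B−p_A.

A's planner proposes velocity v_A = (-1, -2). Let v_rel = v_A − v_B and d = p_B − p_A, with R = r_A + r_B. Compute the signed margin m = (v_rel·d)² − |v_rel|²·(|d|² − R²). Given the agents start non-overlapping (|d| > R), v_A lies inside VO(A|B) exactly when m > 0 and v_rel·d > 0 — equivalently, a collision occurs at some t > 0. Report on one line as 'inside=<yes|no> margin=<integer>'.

d = (21, 11),  |d|² = 562;  R = 8+5 = 13,  c = 562−13² = 393
v_rel = (-9, -2),  |v_rel|² = 85;  v_rel·d = (-9)·(21) + (-2)·(11) = -211
85·t² + 422·t + 393 = 0  ⇒  m = (-211)² − 85·393 = 11116
m = 11116 > 0,  v_rel·d = -211 < 0  ⇒  outside

inside=no margin=11116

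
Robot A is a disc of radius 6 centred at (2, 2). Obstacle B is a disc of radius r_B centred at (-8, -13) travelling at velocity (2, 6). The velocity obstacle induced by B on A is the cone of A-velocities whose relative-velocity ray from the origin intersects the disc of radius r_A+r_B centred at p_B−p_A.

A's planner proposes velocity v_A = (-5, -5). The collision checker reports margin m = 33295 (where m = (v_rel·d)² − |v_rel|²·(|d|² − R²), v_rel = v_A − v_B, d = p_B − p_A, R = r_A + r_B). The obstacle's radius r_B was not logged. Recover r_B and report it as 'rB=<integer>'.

m = 33295
d = (-10, -15);  v_rel = (-7, -11),  |v_rel|² = 170
v_rel×d = (-7)·(-15) − (-11)·(-10) = -5
since m = R²·170 − (-5)²:  R² = (25 + 33295) / 170 = 196
R = √196 = 14  ⇒  r_B = 14 − 6 = 8

rB=8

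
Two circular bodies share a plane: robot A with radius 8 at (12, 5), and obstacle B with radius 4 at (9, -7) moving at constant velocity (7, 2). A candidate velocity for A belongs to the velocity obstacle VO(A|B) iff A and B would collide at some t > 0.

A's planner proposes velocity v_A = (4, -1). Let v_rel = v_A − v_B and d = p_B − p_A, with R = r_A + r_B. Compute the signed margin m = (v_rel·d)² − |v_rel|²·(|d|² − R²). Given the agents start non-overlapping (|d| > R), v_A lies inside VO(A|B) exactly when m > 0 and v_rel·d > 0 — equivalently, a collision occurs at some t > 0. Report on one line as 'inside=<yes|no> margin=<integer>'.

d = (-3, -12),  |d|² = 153;  R = 8+4 = 12,  c = 153−12² = 9
v_rel = (-3, -3),  |v_rel|² = 18;  v_rel·d = (-3)·(-3) + (-3)·(-12) = 45
18·t² − 90·t + 9 = 0  ⇒  m = 45² − 18·9 = 1863
m = 1863 > 0,  v_rel·d = 45 > 0  ⇒  inside

inside=yes margin=1863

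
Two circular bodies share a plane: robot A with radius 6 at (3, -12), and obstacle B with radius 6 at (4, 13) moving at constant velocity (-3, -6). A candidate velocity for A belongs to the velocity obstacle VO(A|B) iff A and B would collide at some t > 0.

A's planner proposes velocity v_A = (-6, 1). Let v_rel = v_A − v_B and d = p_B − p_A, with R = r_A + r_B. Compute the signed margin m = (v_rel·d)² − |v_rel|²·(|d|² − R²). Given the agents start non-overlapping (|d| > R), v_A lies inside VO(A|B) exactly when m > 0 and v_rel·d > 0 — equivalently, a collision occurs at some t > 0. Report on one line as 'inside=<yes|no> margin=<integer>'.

d = (1, 25),  |d|² = 626;  R = 6+6 = 12,  c = 626−12² = 482
v_rel = (-3, 7),  |v_rel|² = 58;  v_rel·d = (-3)·(1) + (7)·(25) = 172
58·t² − 344·t + 482 = 0  ⇒  m = 172² − 58·482 = 1628
m = 1628 > 0,  v_rel·d = 172 > 0  ⇒  inside

inside=yes margin=1628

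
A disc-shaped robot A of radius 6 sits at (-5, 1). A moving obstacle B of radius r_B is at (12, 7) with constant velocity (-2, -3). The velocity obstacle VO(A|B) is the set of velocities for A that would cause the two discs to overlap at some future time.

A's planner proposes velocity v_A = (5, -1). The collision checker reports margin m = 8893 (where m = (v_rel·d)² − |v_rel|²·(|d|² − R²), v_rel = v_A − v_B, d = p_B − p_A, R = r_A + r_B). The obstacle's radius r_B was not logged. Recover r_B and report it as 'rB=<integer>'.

m = 8893
d = (17, 6);  v_rel = (7, 2),  |v_rel|² = 53
v_rel×d = (7)·(6) − (2)·(17) = 8
since m = R²·53 − 8²:  R² = (64 + 8893) / 53 = 169
R = √169 = 13  ⇒  r_B = 13 − 6 = 7

rB=7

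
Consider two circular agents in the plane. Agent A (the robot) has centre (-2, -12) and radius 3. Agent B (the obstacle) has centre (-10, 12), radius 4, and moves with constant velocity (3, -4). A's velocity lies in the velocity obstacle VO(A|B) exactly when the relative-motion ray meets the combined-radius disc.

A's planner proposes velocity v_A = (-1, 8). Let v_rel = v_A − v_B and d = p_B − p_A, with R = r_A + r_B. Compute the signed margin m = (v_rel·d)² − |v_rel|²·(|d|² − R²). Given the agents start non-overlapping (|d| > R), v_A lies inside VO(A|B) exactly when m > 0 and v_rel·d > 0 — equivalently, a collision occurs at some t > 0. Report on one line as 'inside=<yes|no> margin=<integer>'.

d = (-8, 24),  |d|² = 640;  R = 3+4 = 7,  c = 640−7² = 591
v_rel = (-4, 12),  |v_rel|² = 160;  v_rel·d = (-4)·(-8) + (12)·(24) = 320
160·t² − 640·t + 591 = 0  ⇒  m = 320² − 160·591 = 7840
m = 7840 > 0,  v_rel·d = 320 > 0  ⇒  inside

inside=yes margin=7840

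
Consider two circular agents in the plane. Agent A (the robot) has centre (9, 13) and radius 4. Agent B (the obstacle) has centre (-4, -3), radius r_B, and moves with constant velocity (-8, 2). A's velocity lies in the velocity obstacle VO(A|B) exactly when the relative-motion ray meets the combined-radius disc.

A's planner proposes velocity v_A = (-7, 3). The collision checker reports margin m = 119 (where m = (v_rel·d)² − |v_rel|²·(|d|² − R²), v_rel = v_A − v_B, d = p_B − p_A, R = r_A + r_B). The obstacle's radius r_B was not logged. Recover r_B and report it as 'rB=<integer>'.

m = 119
d = (-13, -16);  v_rel = (1, 1),  |v_rel|² = 2
v_rel×d = (1)·(-16) − (1)·(-13) = -3
since m = R²·2 − (-3)²:  R² = (9 + 119) / 2 = 64
R = √64 = 8  ⇒  r_B = 8 − 4 = 4

rB=4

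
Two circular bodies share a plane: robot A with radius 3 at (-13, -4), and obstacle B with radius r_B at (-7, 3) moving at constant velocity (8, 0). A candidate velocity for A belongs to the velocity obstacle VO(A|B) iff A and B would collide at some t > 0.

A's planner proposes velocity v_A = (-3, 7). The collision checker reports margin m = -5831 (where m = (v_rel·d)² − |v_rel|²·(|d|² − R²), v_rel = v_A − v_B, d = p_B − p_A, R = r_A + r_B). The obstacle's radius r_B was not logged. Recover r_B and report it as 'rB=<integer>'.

m = -5831
d = (6, 7);  v_rel = (-11, 7),  |v_rel|² = 170
v_rel×d = (-11)·(7) − (7)·(6) = -119
since m = R²·170 − (-119)²:  R² = (14161 + -5831) / 170 = 49
R = √49 = 7  ⇒  r_B = 7 − 3 = 4

rB=4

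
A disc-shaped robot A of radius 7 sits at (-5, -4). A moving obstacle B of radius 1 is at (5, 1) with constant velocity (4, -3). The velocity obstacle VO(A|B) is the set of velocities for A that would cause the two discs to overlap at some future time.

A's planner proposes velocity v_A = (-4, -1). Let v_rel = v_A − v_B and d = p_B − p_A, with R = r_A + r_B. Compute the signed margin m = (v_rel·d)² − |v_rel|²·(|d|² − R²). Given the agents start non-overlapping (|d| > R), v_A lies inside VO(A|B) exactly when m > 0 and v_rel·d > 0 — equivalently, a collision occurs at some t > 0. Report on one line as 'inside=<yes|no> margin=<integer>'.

d = (10, 5),  |d|² = 125;  R = 7+1 = 8,  c = 125−8² = 61
v_rel = (-8, 2),  |v_rel|² = 68;  v_rel·d = (-8)·(10) + (2)·(5) = -70
68·t² + 140·t + 61 = 0  ⇒  m = (-70)² − 68·61 = 752
m = 752 > 0,  v_rel·d = -70 < 0  ⇒  outside

inside=no margin=752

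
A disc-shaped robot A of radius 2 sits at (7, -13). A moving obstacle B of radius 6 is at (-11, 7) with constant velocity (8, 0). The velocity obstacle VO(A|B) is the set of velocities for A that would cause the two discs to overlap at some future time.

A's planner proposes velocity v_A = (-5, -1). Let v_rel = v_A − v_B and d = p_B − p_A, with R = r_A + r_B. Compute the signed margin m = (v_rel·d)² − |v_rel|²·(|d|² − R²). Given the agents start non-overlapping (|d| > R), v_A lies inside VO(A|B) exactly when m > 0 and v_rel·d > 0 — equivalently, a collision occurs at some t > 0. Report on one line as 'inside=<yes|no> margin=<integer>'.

d = (-18, 20),  |d|² = 724;  R = 2+6 = 8,  c = 724−8² = 660
v_rel = (-13, -1),  |v_rel|² = 170;  v_rel·d = (-13)·(-18) + (-1)·(20) = 214
170·t² − 428·t + 660 = 0  ⇒  m = 214² − 170·660 = -66404
m = -66404 < 0,  v_rel·d = 214 > 0  ⇒  outside

inside=no margin=-66404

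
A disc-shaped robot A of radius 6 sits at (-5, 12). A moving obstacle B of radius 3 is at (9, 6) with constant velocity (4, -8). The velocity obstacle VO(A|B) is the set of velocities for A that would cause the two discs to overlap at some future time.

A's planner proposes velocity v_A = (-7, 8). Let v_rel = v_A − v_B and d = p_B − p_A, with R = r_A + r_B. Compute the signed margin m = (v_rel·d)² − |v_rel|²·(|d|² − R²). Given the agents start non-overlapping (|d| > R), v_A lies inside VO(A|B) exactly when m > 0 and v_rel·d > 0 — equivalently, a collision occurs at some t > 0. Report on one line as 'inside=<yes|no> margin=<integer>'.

d = (14, -6),  |d|² = 232;  R = 6+3 = 9,  c = 232−9² = 151
v_rel = (-11, 16),  |v_rel|² = 377;  v_rel·d = (-11)·(14) + (16)·(-6) = -250
377·t² + 500·t + 151 = 0  ⇒  m = (-250)² − 377·151 = 5573
m = 5573 > 0,  v_rel·d = -250 < 0  ⇒  outside

inside=no margin=5573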